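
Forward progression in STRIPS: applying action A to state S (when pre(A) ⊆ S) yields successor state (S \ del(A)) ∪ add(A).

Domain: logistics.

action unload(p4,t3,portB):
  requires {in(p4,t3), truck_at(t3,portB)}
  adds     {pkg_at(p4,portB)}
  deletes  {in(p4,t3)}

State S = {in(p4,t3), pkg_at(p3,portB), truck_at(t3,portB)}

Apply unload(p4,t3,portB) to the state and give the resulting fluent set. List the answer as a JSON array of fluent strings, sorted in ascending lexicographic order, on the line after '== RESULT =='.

Progress:
  pre ⊆ S: {in(p4,t3), truck_at(t3,portB)} ⊆ S  — applicable
  S \ del = {pkg_at(p3,portB), truck_at(t3,portB)}
  ∪ add   = {pkg_at(p3,portB), pkg_at(p4,portB), truck_at(t3,portB)}

== RESULT ==
["pkg_at(p3,portB)", "pkg_at(p4,portB)", "truck_at(t3,portB)"]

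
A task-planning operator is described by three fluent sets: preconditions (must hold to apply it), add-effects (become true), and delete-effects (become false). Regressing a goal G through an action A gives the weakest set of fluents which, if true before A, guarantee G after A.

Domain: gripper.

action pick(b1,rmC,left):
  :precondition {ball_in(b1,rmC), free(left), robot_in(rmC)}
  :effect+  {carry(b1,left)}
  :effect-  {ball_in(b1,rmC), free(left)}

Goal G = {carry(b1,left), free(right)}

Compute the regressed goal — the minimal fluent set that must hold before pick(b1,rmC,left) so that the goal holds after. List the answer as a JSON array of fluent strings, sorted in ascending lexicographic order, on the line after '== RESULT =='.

Compute (G \ add) ∪ pre:
  G ∩ del = {}  (empty — regression defined)
  G \ add = {carry(b1,left), free(right)} \ {carry(b1,left)} = {free(right)}
  ∪ pre   = {free(right)} ∪ {ball_in(b1,rmC), free(left), robot_in(rmC)}
          = {ball_in(b1,rmC), free(left), free(right), robot_in(rmC)}

== RESULT ==
["ball_in(b1,rmC)", "free(left)", "free(right)", "robot_in(rmC)"]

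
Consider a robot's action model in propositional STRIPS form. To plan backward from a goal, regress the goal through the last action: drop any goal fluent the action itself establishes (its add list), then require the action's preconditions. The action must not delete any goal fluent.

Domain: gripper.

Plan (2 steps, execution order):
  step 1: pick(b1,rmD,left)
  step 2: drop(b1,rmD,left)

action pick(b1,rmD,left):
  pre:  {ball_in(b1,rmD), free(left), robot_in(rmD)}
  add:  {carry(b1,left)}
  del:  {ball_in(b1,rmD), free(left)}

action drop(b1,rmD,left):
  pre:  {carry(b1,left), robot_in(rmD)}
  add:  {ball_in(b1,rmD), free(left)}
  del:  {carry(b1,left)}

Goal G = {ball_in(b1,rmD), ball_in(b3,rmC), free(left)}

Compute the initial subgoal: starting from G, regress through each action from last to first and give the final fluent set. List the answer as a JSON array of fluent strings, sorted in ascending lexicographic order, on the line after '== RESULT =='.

Work backward from the goal:
  through step 2 (drop(b1,rmD,left)): drop {ball_in(b1,rmD), free(left)}, keep {ball_in(b3,rmC)}, require {carry(b1,left), robot_in(rmD)}
    → {ball_in(b3,rmC), carry(b1,left), robot_in(rmD)}
  through step 1 (pick(b1,rmD,left)): drop {carry(b1,left)}, keep {ball_in(b3,rmC), robot_in(rmD)}, require {ball_in(b1,rmD), free(left), robot_in(rmD)}
    → {ball_in(b1,rmD), ball_in(b3,rmC), free(left), robot_in(rmD)}

== RESULT ==
["ball_in(b1,rmD)", "ball_in(b3,rmC)", "free(left)", "robot_in(rmD)"]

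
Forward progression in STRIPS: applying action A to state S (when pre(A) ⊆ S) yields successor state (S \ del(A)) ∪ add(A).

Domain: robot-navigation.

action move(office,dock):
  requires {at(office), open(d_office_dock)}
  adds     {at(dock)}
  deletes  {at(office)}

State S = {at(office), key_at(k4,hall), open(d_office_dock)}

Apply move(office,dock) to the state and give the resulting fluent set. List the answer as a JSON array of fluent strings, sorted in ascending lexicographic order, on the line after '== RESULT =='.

Compute (S \ del) ∪ add:
  pre ⊆ S: {at(office), open(d_office_dock)} ⊆ S  — applicable
  S \ del = {key_at(k4,hall), open(d_office_dock)}
  ∪ add   = {at(dock), key_at(k4,hall), open(d_office_dock)}

== RESULT ==
["at(dock)", "key_at(k4,hall)", "open(d_office_dock)"]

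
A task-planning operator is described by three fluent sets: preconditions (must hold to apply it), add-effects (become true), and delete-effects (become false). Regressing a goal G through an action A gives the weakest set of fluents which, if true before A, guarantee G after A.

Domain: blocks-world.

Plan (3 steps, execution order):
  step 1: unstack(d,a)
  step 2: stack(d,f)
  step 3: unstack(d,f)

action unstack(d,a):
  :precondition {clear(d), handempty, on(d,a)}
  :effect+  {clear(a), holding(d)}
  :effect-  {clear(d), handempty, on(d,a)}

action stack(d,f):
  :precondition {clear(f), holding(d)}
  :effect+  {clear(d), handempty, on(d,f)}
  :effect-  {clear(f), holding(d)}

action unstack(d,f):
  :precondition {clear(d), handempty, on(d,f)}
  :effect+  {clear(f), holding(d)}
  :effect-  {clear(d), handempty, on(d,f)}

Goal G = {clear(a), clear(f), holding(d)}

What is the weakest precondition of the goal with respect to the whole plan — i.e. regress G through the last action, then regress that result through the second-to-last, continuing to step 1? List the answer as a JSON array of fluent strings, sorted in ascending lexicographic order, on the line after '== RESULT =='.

Work backward from the goal:
  through step 3 (unstack(d,f)): drop {clear(f), holding(d)}, keep {clear(a)}, require {clear(d), handempty, on(d,f)}
    → {clear(a), clear(d), handempty, on(d,f)}
  through step 2 (stack(d,f)): drop {clear(d), handempty, on(d,f)}, keep {clear(a)}, require {clear(f), holding(d)}
    → {clear(a), clear(f), holding(d)}
  through step 1 (unstack(d,a)): drop {clear(a), holding(d)}, keep {clear(f)}, require {clear(d), handempty, on(d,a)}
    → {clear(d), clear(f), handempty, on(d,a)}

== RESULT ==
["clear(d)", "clear(f)", "handempty", "on(d,a)"]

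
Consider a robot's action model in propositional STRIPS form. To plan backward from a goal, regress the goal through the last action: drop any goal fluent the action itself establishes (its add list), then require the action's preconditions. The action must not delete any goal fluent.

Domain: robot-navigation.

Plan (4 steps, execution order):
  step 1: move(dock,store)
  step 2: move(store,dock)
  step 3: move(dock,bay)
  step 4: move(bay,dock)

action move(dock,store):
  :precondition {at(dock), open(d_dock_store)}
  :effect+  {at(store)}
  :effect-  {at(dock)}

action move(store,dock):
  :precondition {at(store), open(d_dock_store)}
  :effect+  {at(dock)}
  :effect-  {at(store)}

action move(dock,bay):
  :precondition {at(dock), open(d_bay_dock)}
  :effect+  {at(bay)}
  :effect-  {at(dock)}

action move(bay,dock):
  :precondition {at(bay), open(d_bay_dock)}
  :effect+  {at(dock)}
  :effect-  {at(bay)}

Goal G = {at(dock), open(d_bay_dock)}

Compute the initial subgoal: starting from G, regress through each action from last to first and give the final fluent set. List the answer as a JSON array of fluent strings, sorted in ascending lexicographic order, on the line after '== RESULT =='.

Regress step by step:
  through step 4 (move(bay,dock)): drop {at(dock)}, keep {open(d_bay_dock)}, require {at(bay), open(d_bay_dock)}
    → {at(bay), open(d_bay_dock)}
  through step 3 (move(dock,bay)): drop {at(bay)}, keep {open(d_bay_dock)}, require {at(dock), open(d_bay_dock)}
    → {at(dock), open(d_bay_dock)}
  through step 2 (move(store,dock)): drop {at(dock)}, keep {open(d_bay_dock)}, require {at(store), open(d_dock_store)}
    → {at(store), open(d_bay_dock), open(d_dock_store)}
  through step 1 (move(dock,store)): drop {at(store)}, keep {open(d_bay_dock), open(d_dock_store)}, require {at(dock), open(d_dock_store)}
    → {at(dock), open(d_bay_dock), open(d_dock_store)}

== RESULT ==
["at(dock)", "open(d_bay_dock)", "open(d_dock_store)"]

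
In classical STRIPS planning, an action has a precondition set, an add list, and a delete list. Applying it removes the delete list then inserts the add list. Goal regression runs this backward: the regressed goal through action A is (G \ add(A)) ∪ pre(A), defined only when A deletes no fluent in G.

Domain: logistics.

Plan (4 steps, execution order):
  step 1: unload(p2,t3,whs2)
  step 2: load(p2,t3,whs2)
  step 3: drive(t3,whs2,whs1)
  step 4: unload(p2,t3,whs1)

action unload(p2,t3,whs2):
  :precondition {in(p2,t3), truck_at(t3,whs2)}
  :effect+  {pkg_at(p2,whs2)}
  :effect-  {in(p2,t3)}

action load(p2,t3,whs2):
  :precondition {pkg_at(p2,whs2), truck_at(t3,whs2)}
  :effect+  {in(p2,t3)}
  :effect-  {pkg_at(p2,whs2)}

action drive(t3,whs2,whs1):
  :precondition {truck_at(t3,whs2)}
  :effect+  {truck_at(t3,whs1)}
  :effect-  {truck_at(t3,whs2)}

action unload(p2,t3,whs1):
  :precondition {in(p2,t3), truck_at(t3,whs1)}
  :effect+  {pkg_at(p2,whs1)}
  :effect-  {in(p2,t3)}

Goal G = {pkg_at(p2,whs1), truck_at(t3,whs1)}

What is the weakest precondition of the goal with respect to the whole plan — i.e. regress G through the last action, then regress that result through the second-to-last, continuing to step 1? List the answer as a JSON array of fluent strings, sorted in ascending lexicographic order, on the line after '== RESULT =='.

Regress step by step:
  through step 4 (unload(p2,t3,whs1)): drop {pkg_at(p2,whs1)}, keep {truck_at(t3,whs1)}, require {in(p2,t3), truck_at(t3,whs1)}
    → {in(p2,t3), truck_at(t3,whs1)}
  through step 3 (drive(t3,whs2,whs1)): drop {truck_at(t3,whs1)}, keep {in(p2,t3)}, require {truck_at(t3,whs2)}
    → {in(p2,t3), truck_at(t3,whs2)}
  through step 2 (load(p2,t3,whs2)): drop {in(p2,t3)}, keep {truck_at(t3,whs2)}, require {pkg_at(p2,whs2), truck_at(t3,whs2)}
    → {pkg_at(p2,whs2), truck_at(t3,whs2)}
  through step 1 (unload(p2,t3,whs2)): drop {pkg_at(p2,whs2)}, keep {truck_at(t3,whs2)}, require {in(p2,t3), truck_at(t3,whs2)}
    → {in(p2,t3), truck_at(t3,whs2)}

== RESULT ==
["in(p2,t3)", "truck_at(t3,whs2)"]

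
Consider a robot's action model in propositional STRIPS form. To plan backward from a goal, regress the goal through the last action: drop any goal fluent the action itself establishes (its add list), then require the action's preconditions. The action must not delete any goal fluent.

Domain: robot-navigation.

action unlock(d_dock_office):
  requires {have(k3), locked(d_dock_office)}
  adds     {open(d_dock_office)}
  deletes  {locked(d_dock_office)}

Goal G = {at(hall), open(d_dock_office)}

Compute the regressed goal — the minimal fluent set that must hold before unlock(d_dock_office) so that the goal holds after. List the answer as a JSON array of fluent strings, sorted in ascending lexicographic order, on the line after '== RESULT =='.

Compute (G \ add) ∪ pre:
  G ∩ del = {}  (empty — regression defined)
  G \ add = {at(hall), open(d_dock_office)} \ {open(d_dock_office)} = {at(hall)}
  ∪ pre   = {at(hall)} ∪ {have(k3), locked(d_dock_office)}
          = {at(hall), have(k3), locked(d_dock_office)}

== RESULT ==
["at(hall)", "have(k3)", "locked(d_dock_office)"]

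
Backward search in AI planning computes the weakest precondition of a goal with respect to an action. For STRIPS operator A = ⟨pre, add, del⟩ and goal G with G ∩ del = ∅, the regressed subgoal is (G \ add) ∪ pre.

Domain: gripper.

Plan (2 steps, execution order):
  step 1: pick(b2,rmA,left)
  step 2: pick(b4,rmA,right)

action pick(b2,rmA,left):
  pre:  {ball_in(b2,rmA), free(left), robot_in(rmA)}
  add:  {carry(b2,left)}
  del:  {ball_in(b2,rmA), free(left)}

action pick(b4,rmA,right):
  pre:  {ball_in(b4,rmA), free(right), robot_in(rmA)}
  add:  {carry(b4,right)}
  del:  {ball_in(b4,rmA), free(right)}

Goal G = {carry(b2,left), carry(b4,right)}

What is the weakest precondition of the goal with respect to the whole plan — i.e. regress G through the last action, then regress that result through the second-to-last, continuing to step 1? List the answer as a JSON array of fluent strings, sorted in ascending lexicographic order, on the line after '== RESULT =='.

Work backward from the goal:
  through step 2 (pick(b4,rmA,right)): drop {carry(b4,right)}, keep {carry(b2,left)}, require {ball_in(b4,rmA), free(right), robot_in(rmA)}
    → {ball_in(b4,rmA), carry(b2,left), free(right), robot_in(rmA)}
  through step 1 (pick(b2,rmA,left)): drop {carry(b2,left)}, keep {ball_in(b4,rmA), free(right), robot_in(rmA)}, require {ball_in(b2,rmA), free(left), robot_in(rmA)}
    → {ball_in(b2,rmA), ball_in(b4,rmA), free(left), free(right), robot_in(rmA)}

== RESULT ==
["ball_in(b2,rmA)", "ball_in(b4,rmA)", "free(left)", "free(right)", "robot_in(rmA)"]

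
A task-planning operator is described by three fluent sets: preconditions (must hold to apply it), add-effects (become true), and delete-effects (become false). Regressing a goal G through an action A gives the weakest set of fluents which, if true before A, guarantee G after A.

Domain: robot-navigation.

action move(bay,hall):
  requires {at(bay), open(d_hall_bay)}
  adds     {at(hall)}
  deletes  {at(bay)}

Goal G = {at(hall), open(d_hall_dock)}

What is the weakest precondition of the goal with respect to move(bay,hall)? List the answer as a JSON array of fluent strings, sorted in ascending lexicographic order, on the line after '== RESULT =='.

Regress:
  G ∩ del = {}  (empty — regression defined)
  G \ add = {at(hall), open(d_hall_dock)} \ {at(hall)} = {open(d_hall_dock)}
  ∪ pre   = {open(d_hall_dock)} ∪ {at(bay), open(d_hall_bay)}
          = {at(bay), open(d_hall_bay), open(d_hall_dock)}

== RESULT ==
["at(bay)", "open(d_hall_bay)", "open(d_hall_dock)"]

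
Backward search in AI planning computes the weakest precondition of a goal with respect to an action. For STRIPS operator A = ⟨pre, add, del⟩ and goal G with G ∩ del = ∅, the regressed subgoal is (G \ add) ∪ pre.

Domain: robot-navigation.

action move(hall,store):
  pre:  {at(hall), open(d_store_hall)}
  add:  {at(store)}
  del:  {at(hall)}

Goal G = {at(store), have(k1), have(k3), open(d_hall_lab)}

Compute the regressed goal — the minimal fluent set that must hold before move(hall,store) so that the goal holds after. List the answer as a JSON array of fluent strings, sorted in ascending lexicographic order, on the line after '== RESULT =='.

Compute (G \ add) ∪ pre:
  G ∩ del = {}  (empty — regression defined)
  G \ add = {at(store), have(k1), have(k3), open(d_hall_lab)} \ {at(store)} = {have(k1), have(k3), open(d_hall_lab)}
  ∪ pre   = {have(k1), have(k3), open(d_hall_lab)} ∪ {at(hall), open(d_store_hall)}
          = {at(hall), have(k1), have(k3), open(d_hall_lab), open(d_store_hall)}

== RESULT ==
["at(hall)", "have(k1)", "have(k3)", "open(d_hall_lab)", "open(d_store_hall)"]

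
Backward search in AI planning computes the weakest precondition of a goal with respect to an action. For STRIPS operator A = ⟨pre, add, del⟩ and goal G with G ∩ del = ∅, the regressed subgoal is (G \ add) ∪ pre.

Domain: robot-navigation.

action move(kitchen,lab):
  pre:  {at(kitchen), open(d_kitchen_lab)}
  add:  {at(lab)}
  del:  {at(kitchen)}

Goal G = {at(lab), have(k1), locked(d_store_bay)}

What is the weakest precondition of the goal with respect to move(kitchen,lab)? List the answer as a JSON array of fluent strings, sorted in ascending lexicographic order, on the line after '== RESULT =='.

Compute (G \ add) ∪ pre:
  G ∩ del = {}  (empty — regression defined)
  G \ add = {at(lab), have(k1), locked(d_store_bay)} \ {at(lab)} = {have(k1), locked(d_store_bay)}
  ∪ pre   = {have(k1), locked(d_store_bay)} ∪ {at(kitchen), open(d_kitchen_lab)}
          = {at(kitchen), have(k1), locked(d_store_bay), open(d_kitchen_lab)}

== RESULT ==
["at(kitchen)", "have(k1)", "locked(d_store_bay)", "open(d_kitchen_lab)"]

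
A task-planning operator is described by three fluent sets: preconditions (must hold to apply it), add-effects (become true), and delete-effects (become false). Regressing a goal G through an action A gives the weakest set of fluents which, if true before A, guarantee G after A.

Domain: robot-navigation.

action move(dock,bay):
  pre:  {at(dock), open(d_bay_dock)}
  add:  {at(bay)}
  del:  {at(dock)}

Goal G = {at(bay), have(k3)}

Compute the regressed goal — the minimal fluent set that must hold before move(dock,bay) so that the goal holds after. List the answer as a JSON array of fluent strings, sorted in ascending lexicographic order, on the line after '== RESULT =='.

Compute (G \ add) ∪ pre:
  G ∩ del = {}  (empty — regression defined)
  G \ add = {at(bay), have(k3)} \ {at(bay)} = {have(k3)}
  ∪ pre   = {have(k3)} ∪ {at(dock), open(d_bay_dock)}
          = {at(dock), have(k3), open(d_bay_dock)}

== RESULT ==
["at(dock)", "have(k3)", "open(d_bay_dock)"]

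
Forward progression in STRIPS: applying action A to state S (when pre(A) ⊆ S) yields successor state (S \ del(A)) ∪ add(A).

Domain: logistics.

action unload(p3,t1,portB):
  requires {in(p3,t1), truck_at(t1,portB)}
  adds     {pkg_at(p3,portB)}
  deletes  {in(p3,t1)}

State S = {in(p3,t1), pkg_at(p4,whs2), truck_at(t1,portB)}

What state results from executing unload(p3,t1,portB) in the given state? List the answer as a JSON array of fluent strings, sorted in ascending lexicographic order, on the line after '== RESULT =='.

Compute (S \ del) ∪ add:
  pre ⊆ S: {in(p3,t1), truck_at(t1,portB)} ⊆ S  — applicable
  S \ del = {pkg_at(p4,whs2), truck_at(t1,portB)}
  ∪ add   = {pkg_at(p3,portB), pkg_at(p4,whs2), truck_at(t1,portB)}

== RESULT ==
["pkg_at(p3,portB)", "pkg_at(p4,whs2)", "truck_at(t1,portB)"]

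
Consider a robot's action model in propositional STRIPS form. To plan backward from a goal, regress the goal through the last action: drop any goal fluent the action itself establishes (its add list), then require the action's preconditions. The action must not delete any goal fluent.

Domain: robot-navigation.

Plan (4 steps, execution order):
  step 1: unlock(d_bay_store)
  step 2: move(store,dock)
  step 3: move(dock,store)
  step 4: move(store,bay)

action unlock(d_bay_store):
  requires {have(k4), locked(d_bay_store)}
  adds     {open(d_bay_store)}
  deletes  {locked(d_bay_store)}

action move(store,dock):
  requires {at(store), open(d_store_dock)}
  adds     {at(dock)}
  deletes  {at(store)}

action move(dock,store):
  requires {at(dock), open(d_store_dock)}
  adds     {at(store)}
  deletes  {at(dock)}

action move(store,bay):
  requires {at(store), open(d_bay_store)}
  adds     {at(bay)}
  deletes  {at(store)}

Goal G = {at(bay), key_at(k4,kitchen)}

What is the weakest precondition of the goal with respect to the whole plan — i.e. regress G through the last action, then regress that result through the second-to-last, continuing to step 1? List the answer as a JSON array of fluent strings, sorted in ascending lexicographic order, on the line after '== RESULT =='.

Regress step by step:
  through step 4 (move(store,bay)): drop {at(bay)}, keep {key_at(k4,kitchen)}, require {at(store), open(d_bay_store)}
    → {at(store), key_at(k4,kitchen), open(d_bay_store)}
  through step 3 (move(dock,store)): drop {at(store)}, keep {key_at(k4,kitchen), open(d_bay_store)}, require {at(dock), open(d_store_dock)}
    → {at(dock), key_at(k4,kitchen), open(d_bay_store), open(d_store_dock)}
  through step 2 (move(store,dock)): drop {at(dock)}, keep {key_at(k4,kitchen), open(d_bay_store), open(d_store_dock)}, require {at(store), open(d_store_dock)}
    → {at(store), key_at(k4,kitchen), open(d_bay_store), open(d_store_dock)}
  through step 1 (unlock(d_bay_store)): drop {open(d_bay_store)}, keep {at(store), key_at(k4,kitchen), open(d_store_dock)}, require {have(k4), locked(d_bay_store)}
    → {at(store), have(k4), key_at(k4,kitchen), locked(d_bay_store), open(d_store_dock)}

== RESULT ==
["at(store)", "have(k4)", "key_at(k4,kitchen)", "locked(d_bay_store)", "open(d_store_dock)"]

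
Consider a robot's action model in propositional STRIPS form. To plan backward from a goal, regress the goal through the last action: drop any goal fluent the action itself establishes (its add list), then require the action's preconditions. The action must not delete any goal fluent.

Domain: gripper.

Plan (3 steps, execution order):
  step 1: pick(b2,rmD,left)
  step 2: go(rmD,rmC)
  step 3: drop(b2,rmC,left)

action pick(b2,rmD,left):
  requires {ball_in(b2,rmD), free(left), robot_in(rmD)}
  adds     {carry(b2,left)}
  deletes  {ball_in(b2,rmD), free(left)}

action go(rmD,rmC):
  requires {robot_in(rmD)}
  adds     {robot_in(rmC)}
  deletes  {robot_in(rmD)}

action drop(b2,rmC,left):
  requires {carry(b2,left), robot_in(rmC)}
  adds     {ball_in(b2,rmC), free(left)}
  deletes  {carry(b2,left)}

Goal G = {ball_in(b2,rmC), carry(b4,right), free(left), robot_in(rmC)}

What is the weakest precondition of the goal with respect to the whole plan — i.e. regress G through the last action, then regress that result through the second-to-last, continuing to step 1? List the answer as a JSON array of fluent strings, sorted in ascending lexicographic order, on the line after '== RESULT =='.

Regress step by step:
  through step 3 (drop(b2,rmC,left)): drop {ball_in(b2,rmC), free(left)}, keep {carry(b4,right), robot_in(rmC)}, require {carry(b2,left), robot_in(rmC)}
    → {carry(b2,left), carry(b4,right), robot_in(rmC)}
  through step 2 (go(rmD,rmC)): drop {robot_in(rmC)}, keep {carry(b2,left), carry(b4,right)}, require {robot_in(rmD)}
    → {carry(b2,left), carry(b4,right), robot_in(rmD)}
  through step 1 (pick(b2,rmD,left)): drop {carry(b2,left)}, keep {carry(b4,right), robot_in(rmD)}, require {ball_in(b2,rmD), free(left), robot_in(rmD)}
    → {ball_in(b2,rmD), carry(b4,right), free(left), robot_in(rmD)}

== RESULT ==
["ball_in(b2,rmD)", "carry(b4,right)", "free(left)", "robot_in(rmD)"]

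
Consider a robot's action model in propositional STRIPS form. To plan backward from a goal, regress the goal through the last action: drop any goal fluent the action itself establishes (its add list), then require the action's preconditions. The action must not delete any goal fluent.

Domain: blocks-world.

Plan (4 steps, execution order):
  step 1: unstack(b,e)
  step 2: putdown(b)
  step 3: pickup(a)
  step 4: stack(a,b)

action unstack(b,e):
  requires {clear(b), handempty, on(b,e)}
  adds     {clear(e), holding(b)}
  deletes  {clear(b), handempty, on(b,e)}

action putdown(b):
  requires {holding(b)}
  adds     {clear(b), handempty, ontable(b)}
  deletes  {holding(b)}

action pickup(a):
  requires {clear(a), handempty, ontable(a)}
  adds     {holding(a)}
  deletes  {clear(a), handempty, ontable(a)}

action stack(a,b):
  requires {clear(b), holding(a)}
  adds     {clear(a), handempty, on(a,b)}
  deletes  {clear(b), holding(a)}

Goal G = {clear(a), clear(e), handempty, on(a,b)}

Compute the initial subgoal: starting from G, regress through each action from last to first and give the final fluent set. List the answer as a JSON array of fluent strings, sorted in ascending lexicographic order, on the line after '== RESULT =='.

Work backward from the goal:
  through step 4 (stack(a,b)): drop {clear(a), handempty, on(a,b)}, keep {clear(e)}, require {clear(b), holding(a)}
    → {clear(b), clear(e), holding(a)}
  through step 3 (pickup(a)): drop {holding(a)}, keep {clear(b), clear(e)}, require {clear(a), handempty, ontable(a)}
    → {clear(a), clear(b), clear(e), handempty, ontable(a)}
  through step 2 (putdown(b)): drop {clear(b), handempty}, keep {clear(a), clear(e), ontable(a)}, require {holding(b)}
    → {clear(a), clear(e), holding(b), ontable(a)}
  through step 1 (unstack(b,e)): drop {clear(e), holding(b)}, keep {clear(a), ontable(a)}, require {clear(b), handempty, on(b,e)}
    → {clear(a), clear(b), handempty, on(b,e), ontable(a)}

== RESULT ==
["clear(a)", "clear(b)", "handempty", "on(b,e)", "ontable(a)"]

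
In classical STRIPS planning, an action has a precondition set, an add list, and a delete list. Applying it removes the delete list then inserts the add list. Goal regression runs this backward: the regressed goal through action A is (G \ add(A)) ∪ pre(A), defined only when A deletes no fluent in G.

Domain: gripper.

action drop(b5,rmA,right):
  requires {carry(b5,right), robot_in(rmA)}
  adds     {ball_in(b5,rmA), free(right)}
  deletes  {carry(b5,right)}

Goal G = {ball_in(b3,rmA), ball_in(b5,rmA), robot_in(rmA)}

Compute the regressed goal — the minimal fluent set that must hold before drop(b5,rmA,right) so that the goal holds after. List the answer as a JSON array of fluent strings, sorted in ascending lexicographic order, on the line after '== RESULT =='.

Regress:
  G ∩ del = {}  (empty — regression defined)
  G \ add = {ball_in(b3,rmA), ball_in(b5,rmA), robot_in(rmA)} \ {ball_in(b5,rmA), free(right)} = {ball_in(b3,rmA), robot_in(rmA)}
  ∪ pre   = {ball_in(b3,rmA), robot_in(rmA)} ∪ {carry(b5,right), robot_in(rmA)}
          = {ball_in(b3,rmA), carry(b5,right), robot_in(rmA)}

== RESULT ==
["ball_in(b3,rmA)", "carry(b5,right)", "robot_in(rmA)"]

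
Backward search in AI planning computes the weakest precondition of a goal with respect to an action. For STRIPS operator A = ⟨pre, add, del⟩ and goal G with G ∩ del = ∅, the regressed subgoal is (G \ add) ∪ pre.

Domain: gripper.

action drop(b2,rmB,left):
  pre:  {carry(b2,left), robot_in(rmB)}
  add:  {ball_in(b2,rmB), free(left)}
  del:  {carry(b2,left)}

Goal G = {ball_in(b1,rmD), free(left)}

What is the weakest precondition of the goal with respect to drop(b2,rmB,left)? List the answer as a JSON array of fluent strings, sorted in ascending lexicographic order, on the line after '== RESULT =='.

Regress:
  G ∩ del = {}  (empty — regression defined)
  G \ add = {ball_in(b1,rmD), free(left)} \ {ball_in(b2,rmB), free(left)} = {ball_in(b1,rmD)}
  ∪ pre   = {ball_in(b1,rmD)} ∪ {carry(b2,left), robot_in(rmB)}
          = {ball_in(b1,rmD), carry(b2,left), robot_in(rmB)}

== RESULT ==
["ball_in(b1,rmD)", "carry(b2,left)", "robot_in(rmB)"]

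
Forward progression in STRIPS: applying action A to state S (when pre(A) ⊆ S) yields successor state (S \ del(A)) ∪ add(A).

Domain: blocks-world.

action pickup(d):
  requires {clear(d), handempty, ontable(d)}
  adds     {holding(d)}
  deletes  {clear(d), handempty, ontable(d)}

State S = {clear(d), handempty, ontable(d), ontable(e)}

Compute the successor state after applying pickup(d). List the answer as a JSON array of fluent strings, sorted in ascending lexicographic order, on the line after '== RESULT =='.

Compute (S \ del) ∪ add:
  pre ⊆ S: {clear(d), handempty, ontable(d)} ⊆ S  — applicable
  S \ del = {ontable(e)}
  ∪ add   = {holding(d), ontable(e)}

== RESULT ==
["holding(d)", "ontable(e)"]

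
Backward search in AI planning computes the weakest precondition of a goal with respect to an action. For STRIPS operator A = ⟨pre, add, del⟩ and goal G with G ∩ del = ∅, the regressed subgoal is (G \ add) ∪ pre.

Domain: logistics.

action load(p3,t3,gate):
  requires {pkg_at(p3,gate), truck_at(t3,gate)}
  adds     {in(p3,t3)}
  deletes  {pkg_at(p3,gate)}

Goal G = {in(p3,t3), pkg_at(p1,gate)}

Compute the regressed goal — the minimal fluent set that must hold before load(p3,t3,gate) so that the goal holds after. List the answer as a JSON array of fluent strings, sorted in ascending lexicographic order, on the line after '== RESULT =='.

Regress:
  G ∩ del = {}  (empty — regression defined)
  G \ add = {in(p3,t3), pkg_at(p1,gate)} \ {in(p3,t3)} = {pkg_at(p1,gate)}
  ∪ pre   = {pkg_at(p1,gate)} ∪ {pkg_at(p3,gate), truck_at(t3,gate)}
          = {pkg_at(p1,gate), pkg_at(p3,gate), truck_at(t3,gate)}

== RESULT ==
["pkg_at(p1,gate)", "pkg_at(p3,gate)", "truck_at(t3,gate)"]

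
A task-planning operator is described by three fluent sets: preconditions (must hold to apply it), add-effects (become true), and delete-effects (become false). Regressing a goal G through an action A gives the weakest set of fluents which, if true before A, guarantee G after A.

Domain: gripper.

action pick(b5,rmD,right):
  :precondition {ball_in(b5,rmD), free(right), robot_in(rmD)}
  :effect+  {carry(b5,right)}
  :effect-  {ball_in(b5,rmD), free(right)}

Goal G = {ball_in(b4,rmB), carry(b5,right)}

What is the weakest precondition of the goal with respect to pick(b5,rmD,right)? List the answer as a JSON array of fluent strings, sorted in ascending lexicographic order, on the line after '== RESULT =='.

Compute (G \ add) ∪ pre:
  G ∩ del = {}  (empty — regression defined)
  G \ add = {ball_in(b4,rmB), carry(b5,right)} \ {carry(b5,right)} = {ball_in(b4,rmB)}
  ∪ pre   = {ball_in(b4,rmB)} ∪ {ball_in(b5,rmD), free(right), robot_in(rmD)}
          = {ball_in(b4,rmB), ball_in(b5,rmD), free(right), robot_in(rmD)}

== RESULT ==
["ball_in(b4,rmB)", "ball_in(b5,rmD)", "free(right)", "robot_in(rmD)"]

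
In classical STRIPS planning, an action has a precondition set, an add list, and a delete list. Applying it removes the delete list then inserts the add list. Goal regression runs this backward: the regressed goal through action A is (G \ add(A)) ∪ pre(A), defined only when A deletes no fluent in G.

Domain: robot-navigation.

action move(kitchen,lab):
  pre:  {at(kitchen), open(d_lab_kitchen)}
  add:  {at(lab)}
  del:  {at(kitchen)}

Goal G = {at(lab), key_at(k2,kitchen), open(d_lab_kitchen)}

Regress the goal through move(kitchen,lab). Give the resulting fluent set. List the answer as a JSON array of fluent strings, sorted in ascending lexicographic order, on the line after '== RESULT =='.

Compute (G \ add) ∪ pre:
  G ∩ del = {}  (empty — regression defined)
  G \ add = {at(lab), key_at(k2,kitchen), open(d_lab_kitchen)} \ {at(lab)} = {key_at(k2,kitchen), open(d_lab_kitchen)}
  ∪ pre   = {key_at(k2,kitchen), open(d_lab_kitchen)} ∪ {at(kitchen), open(d_lab_kitchen)}
          = {at(kitchen), key_at(k2,kitchen), open(d_lab_kitchen)}

== RESULT ==
["at(kitchen)", "key_at(k2,kitchen)", "open(d_lab_kitchen)"]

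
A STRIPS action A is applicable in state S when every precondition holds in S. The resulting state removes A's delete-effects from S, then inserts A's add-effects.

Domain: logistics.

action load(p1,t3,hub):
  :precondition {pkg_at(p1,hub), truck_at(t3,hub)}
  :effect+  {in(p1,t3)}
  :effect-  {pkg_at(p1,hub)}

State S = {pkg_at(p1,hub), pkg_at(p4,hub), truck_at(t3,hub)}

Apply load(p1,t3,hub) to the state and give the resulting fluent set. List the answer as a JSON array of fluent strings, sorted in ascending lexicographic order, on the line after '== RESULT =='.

Progress:
  pre ⊆ S: {pkg_at(p1,hub), truck_at(t3,hub)} ⊆ S  — applicable
  S \ del = {pkg_at(p4,hub), truck_at(t3,hub)}
  ∪ add   = {in(p1,t3), pkg_at(p4,hub), truck_at(t3,hub)}

== RESULT ==
["in(p1,t3)", "pkg_at(p4,hub)", "truck_at(t3,hub)"]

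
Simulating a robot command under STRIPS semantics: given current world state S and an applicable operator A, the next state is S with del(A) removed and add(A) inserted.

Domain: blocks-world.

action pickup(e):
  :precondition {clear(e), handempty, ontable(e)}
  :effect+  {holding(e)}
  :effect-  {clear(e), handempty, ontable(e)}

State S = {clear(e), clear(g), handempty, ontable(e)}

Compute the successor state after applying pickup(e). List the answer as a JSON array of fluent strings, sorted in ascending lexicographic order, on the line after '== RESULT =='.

Progress:
  pre ⊆ S: {clear(e), handempty, ontable(e)} ⊆ S  — applicable
  S \ del = {clear(g)}
  ∪ add   = {clear(g), holding(e)}

== RESULT ==
["clear(g)", "holding(e)"]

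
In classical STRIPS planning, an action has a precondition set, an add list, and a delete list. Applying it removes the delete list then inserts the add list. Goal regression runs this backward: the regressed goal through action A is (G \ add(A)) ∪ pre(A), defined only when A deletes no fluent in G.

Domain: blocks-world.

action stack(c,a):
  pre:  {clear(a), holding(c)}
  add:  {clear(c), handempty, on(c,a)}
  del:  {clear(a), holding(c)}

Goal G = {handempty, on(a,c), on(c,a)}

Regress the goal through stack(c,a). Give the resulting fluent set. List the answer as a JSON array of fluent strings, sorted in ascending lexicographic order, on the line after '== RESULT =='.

Regress:
  G ∩ del = {}  (empty — regression defined)
  G \ add = {handempty, on(a,c), on(c,a)} \ {clear(c), handempty, on(c,a)} = {on(a,c)}
  ∪ pre   = {on(a,c)} ∪ {clear(a), holding(c)}
          = {clear(a), holding(c), on(a,c)}

== RESULT ==
["clear(a)", "holding(c)", "on(a,c)"]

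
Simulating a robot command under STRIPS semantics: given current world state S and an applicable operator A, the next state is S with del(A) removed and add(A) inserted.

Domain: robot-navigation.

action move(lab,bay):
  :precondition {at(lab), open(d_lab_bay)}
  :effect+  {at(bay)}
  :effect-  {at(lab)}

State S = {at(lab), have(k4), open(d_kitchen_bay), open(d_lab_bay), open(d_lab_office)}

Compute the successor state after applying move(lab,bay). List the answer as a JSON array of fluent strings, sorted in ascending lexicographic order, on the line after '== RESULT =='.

Compute (S \ del) ∪ add:
  pre ⊆ S: {at(lab), open(d_lab_bay)} ⊆ S  — applicable
  S \ del = {have(k4), open(d_kitchen_bay), open(d_lab_bay), open(d_lab_office)}
  ∪ add   = {at(bay), have(k4), open(d_kitchen_bay), open(d_lab_bay), open(d_lab_office)}

== RESULT ==
["at(bay)", "have(k4)", "open(d_kitchen_bay)", "open(d_lab_bay)", "open(d_lab_office)"]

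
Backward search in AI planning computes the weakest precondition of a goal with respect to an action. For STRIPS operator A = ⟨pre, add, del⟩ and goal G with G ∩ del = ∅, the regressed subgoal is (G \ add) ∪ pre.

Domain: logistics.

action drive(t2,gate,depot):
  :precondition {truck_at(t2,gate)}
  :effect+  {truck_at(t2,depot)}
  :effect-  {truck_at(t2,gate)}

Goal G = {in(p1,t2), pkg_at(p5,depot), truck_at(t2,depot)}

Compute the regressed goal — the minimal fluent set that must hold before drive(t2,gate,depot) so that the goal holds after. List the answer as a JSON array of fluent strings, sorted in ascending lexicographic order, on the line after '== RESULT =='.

Compute (G \ add) ∪ pre:
  G ∩ del = {}  (empty — regression defined)
  G \ add = {in(p1,t2), pkg_at(p5,depot), truck_at(t2,depot)} \ {truck_at(t2,depot)} = {in(p1,t2), pkg_at(p5,depot)}
  ∪ pre   = {in(p1,t2), pkg_at(p5,depot)} ∪ {truck_at(t2,gate)}
          = {in(p1,t2), pkg_at(p5,depot), truck_at(t2,gate)}

== RESULT ==
["in(p1,t2)", "pkg_at(p5,depot)", "truck_at(t2,gate)"]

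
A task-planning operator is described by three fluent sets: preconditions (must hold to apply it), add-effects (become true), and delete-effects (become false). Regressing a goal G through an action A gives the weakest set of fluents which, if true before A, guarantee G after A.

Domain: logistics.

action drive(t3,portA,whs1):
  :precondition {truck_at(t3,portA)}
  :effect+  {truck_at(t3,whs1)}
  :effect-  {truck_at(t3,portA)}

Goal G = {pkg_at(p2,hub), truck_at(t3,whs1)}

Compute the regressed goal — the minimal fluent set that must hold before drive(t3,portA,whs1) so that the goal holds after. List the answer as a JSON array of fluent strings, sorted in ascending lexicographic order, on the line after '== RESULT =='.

Compute (G \ add) ∪ pre:
  G ∩ del = {}  (empty — regression defined)
  G \ add = {pkg_at(p2,hub), truck_at(t3,whs1)} \ {truck_at(t3,whs1)} = {pkg_at(p2,hub)}
  ∪ pre   = {pkg_at(p2,hub)} ∪ {truck_at(t3,portA)}
          = {pkg_at(p2,hub), truck_at(t3,portA)}

== RESULT ==
["pkg_at(p2,hub)", "truck_at(t3,portA)"]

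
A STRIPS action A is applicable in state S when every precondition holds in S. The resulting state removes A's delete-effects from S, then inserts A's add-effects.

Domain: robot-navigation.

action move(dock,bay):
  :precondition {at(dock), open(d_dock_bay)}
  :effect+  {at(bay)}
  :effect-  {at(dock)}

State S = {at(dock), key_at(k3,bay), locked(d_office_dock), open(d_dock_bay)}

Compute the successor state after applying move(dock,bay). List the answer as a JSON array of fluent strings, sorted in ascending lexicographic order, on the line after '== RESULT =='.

Progress:
  pre ⊆ S: {at(dock), open(d_dock_bay)} ⊆ S  — applicable
  S \ del = {key_at(k3,bay), locked(d_office_dock), open(d_dock_bay)}
  ∪ add   = {at(bay), key_at(k3,bay), locked(d_office_dock), open(d_dock_bay)}

== RESULT ==
["at(bay)", "key_at(k3,bay)", "locked(d_office_dock)", "open(d_dock_bay)"]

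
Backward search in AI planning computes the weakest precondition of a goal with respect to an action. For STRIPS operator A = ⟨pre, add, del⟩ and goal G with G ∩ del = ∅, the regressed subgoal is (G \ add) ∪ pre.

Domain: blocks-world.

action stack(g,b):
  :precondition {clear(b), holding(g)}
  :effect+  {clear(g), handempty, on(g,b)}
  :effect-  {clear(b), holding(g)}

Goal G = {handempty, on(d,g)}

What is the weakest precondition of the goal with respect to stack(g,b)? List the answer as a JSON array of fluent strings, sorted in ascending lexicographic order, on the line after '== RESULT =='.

Compute (G \ add) ∪ pre:
  G ∩ del = {}  (empty — regression defined)
  G \ add = {handempty, on(d,g)} \ {clear(g), handempty, on(g,b)} = {on(d,g)}
  ∪ pre   = {on(d,g)} ∪ {clear(b), holding(g)}
          = {clear(b), holding(g), on(d,g)}

== RESULT ==
["clear(b)", "holding(g)", "on(d,g)"]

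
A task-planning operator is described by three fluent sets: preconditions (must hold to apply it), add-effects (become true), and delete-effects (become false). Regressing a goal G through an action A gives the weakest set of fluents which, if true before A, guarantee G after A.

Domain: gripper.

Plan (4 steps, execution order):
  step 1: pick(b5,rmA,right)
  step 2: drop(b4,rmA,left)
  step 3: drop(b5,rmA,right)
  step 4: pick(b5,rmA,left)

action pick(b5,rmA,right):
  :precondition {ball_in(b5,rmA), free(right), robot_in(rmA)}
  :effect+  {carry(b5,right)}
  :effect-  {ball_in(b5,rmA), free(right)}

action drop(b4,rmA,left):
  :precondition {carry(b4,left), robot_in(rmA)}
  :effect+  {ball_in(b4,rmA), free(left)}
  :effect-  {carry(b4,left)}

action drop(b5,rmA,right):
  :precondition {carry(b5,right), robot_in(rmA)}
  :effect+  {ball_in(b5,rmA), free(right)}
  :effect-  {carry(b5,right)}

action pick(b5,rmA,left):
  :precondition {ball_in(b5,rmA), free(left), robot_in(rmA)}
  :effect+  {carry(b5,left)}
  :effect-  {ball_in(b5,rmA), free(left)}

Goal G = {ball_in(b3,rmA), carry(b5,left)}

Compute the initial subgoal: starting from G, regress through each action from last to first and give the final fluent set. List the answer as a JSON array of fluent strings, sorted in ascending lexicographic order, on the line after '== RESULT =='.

Work backward from the goal:
  through step 4 (pick(b5,rmA,left)): drop {carry(b5,left)}, keep {ball_in(b3,rmA)}, require {ball_in(b5,rmA), free(left), robot_in(rmA)}
    → {ball_in(b3,rmA), ball_in(b5,rmA), free(left), robot_in(rmA)}
  through step 3 (drop(b5,rmA,right)): drop {ball_in(b5,rmA)}, keep {ball_in(b3,rmA), free(left), robot_in(rmA)}, require {carry(b5,right), robot_in(rmA)}
    → {ball_in(b3,rmA), carry(b5,right), free(left), robot_in(rmA)}
  through step 2 (drop(b4,rmA,left)): drop {free(left)}, keep {ball_in(b3,rmA), carry(b5,right), robot_in(rmA)}, require {carry(b4,left), robot_in(rmA)}
    → {ball_in(b3,rmA), carry(b4,left), carry(b5,right), robot_in(rmA)}
  through step 1 (pick(b5,rmA,right)): drop {carry(b5,right)}, keep {ball_in(b3,rmA), carry(b4,left), robot_in(rmA)}, require {ball_in(b5,rmA), free(right), robot_in(rmA)}
    → {ball_in(b3,rmA), ball_in(b5,rmA), carry(b4,left), free(right), robot_in(rmA)}

== RESULT ==
["ball_in(b3,rmA)", "ball_in(b5,rmA)", "carry(b4,left)", "free(right)", "robot_in(rmA)"]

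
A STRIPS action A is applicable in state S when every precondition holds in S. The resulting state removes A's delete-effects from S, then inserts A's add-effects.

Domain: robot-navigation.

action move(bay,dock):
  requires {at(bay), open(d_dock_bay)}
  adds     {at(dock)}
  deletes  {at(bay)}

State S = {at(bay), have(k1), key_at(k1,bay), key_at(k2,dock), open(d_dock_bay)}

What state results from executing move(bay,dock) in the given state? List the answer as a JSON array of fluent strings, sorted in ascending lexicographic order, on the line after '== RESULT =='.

Compute (S \ del) ∪ add:
  pre ⊆ S: {at(bay), open(d_dock_bay)} ⊆ S  — applicable
  S \ del = {have(k1), key_at(k1,bay), key_at(k2,dock), open(d_dock_bay)}
  ∪ add   = {at(dock), have(k1), key_at(k1,bay), key_at(k2,dock), open(d_dock_bay)}

== RESULT ==
["at(dock)", "have(k1)", "key_at(k1,bay)", "key_at(k2,dock)", "open(d_dock_bay)"]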